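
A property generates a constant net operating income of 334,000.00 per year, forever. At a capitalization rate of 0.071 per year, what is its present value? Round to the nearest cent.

4704225.35

Level perpetuity: PV = C / r = 334,000.00 / 0.071 = 4,704,225.35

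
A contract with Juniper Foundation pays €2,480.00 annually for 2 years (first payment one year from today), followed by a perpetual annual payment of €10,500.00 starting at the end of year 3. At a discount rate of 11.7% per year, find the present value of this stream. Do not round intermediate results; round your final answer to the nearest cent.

PV of 2-year annuity: €2,480.00 × [1 − (1+0.117)^−2] / 0.117 = 4207.90758
Perpetuity value at year 2: €10,500.00 / 0.117 = 89743.58974
PV of perpetuity: 89743.58974 / (1+0.117)^2 = 71927.85201
Total PV = 4207.90758 + 71927.85201 = 76135.75959

€76135.76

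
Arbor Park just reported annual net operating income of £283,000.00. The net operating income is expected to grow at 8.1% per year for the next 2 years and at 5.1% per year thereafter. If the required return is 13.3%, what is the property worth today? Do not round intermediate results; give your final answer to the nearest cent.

£3829552.98

D_1 = 305923.00000
D_2 = 330702.76300
Terminal value at year 2: TV = D_2×(1+g_2)/(r−g_2) = 347568.60391/0.082 = 4238641.51113
P_0 = D_1/(1+r)^1 + D_2/(1+r)^2 + TV/(1+r)^2
    = 270011.47396 + 257619.06739 + 3301922.43693 = 3829552.97828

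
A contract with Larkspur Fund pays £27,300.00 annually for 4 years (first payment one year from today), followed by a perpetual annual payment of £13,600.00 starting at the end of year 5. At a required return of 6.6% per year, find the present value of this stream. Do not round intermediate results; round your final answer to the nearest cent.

PV of 4-year annuity: £27,300.00 × [1 − (1+0.066)^−4] / 0.066 = 93312.05849
Perpetuity value at year 4: £13,600.00 / 0.066 = 206060.60606
PV of perpetuity: 206060.60606 / (1+0.066)^4 = 159575.47802
Total PV = 93312.05849 + 159575.47802 = 252887.53651

£252887.54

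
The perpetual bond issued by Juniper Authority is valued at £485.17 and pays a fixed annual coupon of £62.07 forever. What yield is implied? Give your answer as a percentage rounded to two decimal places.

P = C/r ⇒ r = C/P = £62.07/£485.17 = 0.127935

12.79%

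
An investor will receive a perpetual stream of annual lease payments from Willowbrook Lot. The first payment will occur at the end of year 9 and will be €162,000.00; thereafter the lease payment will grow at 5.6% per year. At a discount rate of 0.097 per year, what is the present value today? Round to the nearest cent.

Value at end of year 8: C₁ / (r − g) = €162,000.00 / (0.097 − 0.056) = €3,951,219.5122
Discount to today: PV = €3,951,219.5122 / (1 + 0.097)^8 = €3,951,219.5122 / 2.097264 = €1,883,988.02

€1883988.02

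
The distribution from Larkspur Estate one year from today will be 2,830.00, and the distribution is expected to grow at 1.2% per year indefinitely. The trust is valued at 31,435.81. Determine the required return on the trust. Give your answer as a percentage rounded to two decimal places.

P = D₁/(r − g) ⇒ r = D₁/P + g = 2,830.0000/31,435.81 + 0.012 = 0.090025 + 0.012 = 0.102025

10.20%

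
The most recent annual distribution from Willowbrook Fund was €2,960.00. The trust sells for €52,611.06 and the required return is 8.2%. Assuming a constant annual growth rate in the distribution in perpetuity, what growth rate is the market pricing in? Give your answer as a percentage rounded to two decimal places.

P = D₀(1+g)/(r−g) ⇒ P(r−g) = D₀(1+g) ⇒ g(P+D₀) = P·r − D₀
g = (P·r − D₀)/(P + D₀) = (€52,611.06×0.082 − €2,960.00) / (€52,611.06 + €2,960.00) = 0.024367

2.44%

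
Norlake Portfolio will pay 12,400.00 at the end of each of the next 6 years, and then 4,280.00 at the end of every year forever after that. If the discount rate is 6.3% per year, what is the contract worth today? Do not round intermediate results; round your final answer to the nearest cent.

PV of 6-year annuity: 12,400.00 × [1 − (1+0.063)^−6] / 0.063 = 60404.29635
Perpetuity value at year 6: 4,280.00 / 0.063 = 67936.50794
PV of perpetuity: 67936.50794 / (1+0.063)^6 = 47087.28307
Total PV = 60404.29635 + 47087.28307 = 107491.57941

107491.58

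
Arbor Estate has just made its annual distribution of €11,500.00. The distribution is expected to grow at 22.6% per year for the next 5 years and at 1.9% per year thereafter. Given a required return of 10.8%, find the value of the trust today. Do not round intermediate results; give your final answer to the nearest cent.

€297088.38

D_1 = 14099.00000
D_2 = 17285.37400
D_3 = 21191.86852
D_4 = 25981.23081
D_5 = 31852.98897
Terminal value at year 5: TV = D_5×(1+g_2)/(r−g_2) = 32458.19576/0.089 = 364698.82881
P_0 = D_1/(1+r)^1 + D_2/(1+r)^2 + D_3/(1+r)^3 + D_4/(1+r)^4 + D_5/(1+r)^5 + TV/(1+r)^5
    = 12724.72924 + 14079.88994 + 15579.37280 + 17238.54788 + 19074.42212 + 218391.41725 = 297088.37923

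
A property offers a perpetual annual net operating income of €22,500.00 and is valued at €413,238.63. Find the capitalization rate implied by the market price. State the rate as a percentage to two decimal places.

5.44%

P = C/r ⇒ r = C/P = €22,500.00/€413,238.63 = 0.054448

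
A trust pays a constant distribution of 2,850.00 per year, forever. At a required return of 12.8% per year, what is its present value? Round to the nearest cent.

22265.63

Level perpetuity: PV = C / r = 2,850.00 / 0.128 = 22,265.63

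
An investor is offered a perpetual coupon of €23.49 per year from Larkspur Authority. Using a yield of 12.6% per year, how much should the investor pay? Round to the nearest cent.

€186.43

Level perpetuity: PV = C / r = €23.49 / 0.126 = €186.43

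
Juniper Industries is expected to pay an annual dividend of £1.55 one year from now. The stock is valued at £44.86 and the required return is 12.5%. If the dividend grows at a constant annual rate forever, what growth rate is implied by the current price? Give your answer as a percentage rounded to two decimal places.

9.04%

P = D₁/(r−g) ⇒ g = r − D₁/P = 0.125 − £1.55/£44.86 = 0.090448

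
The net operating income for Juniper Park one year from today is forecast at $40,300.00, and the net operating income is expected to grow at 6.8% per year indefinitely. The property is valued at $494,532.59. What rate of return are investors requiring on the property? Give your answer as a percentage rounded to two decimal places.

P = D₁/(r − g) ⇒ r = D₁/P + g = $40,300.0000/$494,532.59 + 0.068 = 0.081491 + 0.068 = 0.149491

14.95%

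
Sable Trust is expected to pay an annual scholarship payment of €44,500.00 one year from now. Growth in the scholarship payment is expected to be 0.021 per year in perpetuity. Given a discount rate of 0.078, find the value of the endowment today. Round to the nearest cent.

€780701.75

Growing perpetuity: P = D₁ / (r − g) = €44,500.0000 / (0.078 − 0.021) = €780,701.75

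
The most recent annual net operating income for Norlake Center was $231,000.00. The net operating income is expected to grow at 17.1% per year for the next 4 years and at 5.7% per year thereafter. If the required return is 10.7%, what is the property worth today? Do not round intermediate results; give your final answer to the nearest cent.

D_1 = 270501.00000
D_2 = 316756.67100
D_3 = 370922.06174
D_4 = 434349.73430
Terminal value at year 4: TV = D_4×(1+g_2)/(r−g_2) = 459107.66915/0.05 = 9182153.38307
P_0 = D_1/(1+r)^1 + D_2/(1+r)^2 + D_3/(1+r)^3 + D_4/(1+r)^4 + TV/(1+r)^4
    = 244355.01355 + 258482.13267 + 273425.99581 + 289233.82212 + 6114402.99967 = 7179899.96382

$7179899.96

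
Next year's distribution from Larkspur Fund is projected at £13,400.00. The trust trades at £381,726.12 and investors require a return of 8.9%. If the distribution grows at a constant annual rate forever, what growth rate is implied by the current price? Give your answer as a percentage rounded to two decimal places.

P = D₁/(r−g) ⇒ g = r − D₁/P = 0.089 − £13,400.00/£381,726.12 = 0.053896

5.39%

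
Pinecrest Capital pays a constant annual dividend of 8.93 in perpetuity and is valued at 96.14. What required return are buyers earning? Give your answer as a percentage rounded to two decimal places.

9.29%

P = C/r ⇒ r = C/P = 8.93/96.14 = 0.092885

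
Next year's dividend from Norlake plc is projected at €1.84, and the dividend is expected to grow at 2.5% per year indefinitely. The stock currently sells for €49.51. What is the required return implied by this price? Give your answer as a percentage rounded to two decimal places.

P = D₁/(r − g) ⇒ r = D₁/P + g = €1.8400/€49.51 + 0.025 = 0.037164 + 0.025 = 0.062164

6.22%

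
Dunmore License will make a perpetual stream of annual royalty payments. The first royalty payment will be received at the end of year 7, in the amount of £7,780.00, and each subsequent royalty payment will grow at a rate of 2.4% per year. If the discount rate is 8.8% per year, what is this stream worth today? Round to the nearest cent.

Value at end of year 6: C₁ / (r − g) = £7,780.00 / (0.088 − 0.024) = £121,562.5000
Discount to today: PV = £121,562.5000 / (1 + 0.088)^6 = £121,562.5000 / 1.658721 = £73,286.88

£73286.88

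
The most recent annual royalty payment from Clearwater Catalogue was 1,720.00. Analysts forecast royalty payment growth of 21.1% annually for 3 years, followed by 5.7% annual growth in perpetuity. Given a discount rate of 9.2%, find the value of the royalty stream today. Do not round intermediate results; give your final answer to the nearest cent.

77212.03

D_1 = 2082.92000
D_2 = 2522.41612
D_3 = 3054.64592
Terminal value at year 3: TV = D_3×(1+g_2)/(r−g_2) = 3228.76074/0.035 = 92250.30682
P_0 = D_1/(1+r)^1 + D_2/(1+r)^2 + D_3/(1+r)^3 + TV/(1+r)^3
    = 1907.43590 + 2115.29750 + 2345.81069 + 70843.48287 = 77212.02696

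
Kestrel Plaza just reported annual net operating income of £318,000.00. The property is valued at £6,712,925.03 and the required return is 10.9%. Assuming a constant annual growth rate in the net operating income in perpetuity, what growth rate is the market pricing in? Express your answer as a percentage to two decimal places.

5.88%

P = D₀(1+g)/(r−g) ⇒ P(r−g) = D₀(1+g) ⇒ g(P+D₀) = P·r − D₀
g = (P·r − D₀)/(P + D₀) = (£6,712,925.03×0.109 − £318,000.00) / (£6,712,925.03 + £318,000.00) = 0.058841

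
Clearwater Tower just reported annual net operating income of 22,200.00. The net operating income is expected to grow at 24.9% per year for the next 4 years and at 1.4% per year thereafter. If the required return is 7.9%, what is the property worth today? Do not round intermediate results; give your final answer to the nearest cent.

751522.21

D_1 = 27727.80000
D_2 = 34632.02220
D_3 = 43255.39573
D_4 = 54025.98926
Terminal value at year 4: TV = D_4×(1+g_2)/(r−g_2) = 54782.35311/0.065 = 842805.43252
P_0 = D_1/(1+r)^1 + D_2/(1+r)^2 + D_3/(1+r)^3 + D_4/(1+r)^4 + TV/(1+r)^4
    = 25697.68304 + 29746.43755 + 34433.08665 + 39858.13274 + 621786.87082 = 751522.21081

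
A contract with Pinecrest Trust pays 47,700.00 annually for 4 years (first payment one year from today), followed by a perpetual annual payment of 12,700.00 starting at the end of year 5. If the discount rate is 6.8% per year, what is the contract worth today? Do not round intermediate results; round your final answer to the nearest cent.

305854.34

PV of 4-year annuity: 47,700.00 × [1 − (1+0.068)^−4] / 0.068 = 162302.15750
Perpetuity value at year 4: 12,700.00 / 0.068 = 186764.70588
PV of perpetuity: 186764.70588 / (1+0.068)^4 = 143552.18177
Total PV = 162302.15750 + 143552.18177 = 305854.33927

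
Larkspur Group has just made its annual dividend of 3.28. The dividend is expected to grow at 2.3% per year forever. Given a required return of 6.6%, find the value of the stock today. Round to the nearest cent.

78.03

D₁ = D₀ × (1 + g) = 3.28 × 1.023 = 3.3554
Growing perpetuity: P = D₁ / (r − g) = 3.3554 / (0.066 − 0.023) = 78.03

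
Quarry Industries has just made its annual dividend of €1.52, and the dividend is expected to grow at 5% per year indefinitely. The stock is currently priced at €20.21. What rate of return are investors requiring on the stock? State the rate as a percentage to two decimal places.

D₁ = €1.52 × 1.05 = €1.5960
P = D₁/(r − g) ⇒ r = D₁/P + g = €1.5960/€20.21 + 0.05 = 0.078971 + 0.05 = 0.128971

12.90%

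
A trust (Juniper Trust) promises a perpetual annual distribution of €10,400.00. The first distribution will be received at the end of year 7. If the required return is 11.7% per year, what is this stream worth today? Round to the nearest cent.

€45764.47

Value at end of year 6: C / r = €10,400.00 / 0.117 = €88,888.8889
Discount to today: PV = €88,888.8889 / (1 + 0.117)^6 = €88,888.8889 / 1.942312 = €45,764.47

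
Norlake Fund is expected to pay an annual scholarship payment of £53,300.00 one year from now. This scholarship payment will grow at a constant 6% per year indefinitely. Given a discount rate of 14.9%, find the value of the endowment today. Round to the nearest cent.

£598876.40

Growing perpetuity: P = D₁ / (r − g) = £53,300.0000 / (0.149 − 0.06) = £598,876.40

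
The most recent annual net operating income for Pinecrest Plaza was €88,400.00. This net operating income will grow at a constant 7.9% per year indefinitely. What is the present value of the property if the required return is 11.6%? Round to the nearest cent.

€2577935.14

D₁ = D₀ × (1 + g) = €88,400.00 × 1.079 = €95,383.6000
Growing perpetuity: P = D₁ / (r − g) = €95,383.6000 / (0.116 − 0.079) = €2,577,935.14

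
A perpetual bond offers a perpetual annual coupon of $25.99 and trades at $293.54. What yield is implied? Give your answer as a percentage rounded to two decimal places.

8.85%

P = C/r ⇒ r = C/P = $25.99/$293.54 = 0.088540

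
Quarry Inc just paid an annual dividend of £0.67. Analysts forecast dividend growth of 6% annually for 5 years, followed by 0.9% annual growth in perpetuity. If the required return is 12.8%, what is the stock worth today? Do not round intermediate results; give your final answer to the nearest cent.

£6.95

D_1 = 0.71020
D_2 = 0.75281
D_3 = 0.79798
D_4 = 0.84586
D_5 = 0.89661
Terminal value at year 5: TV = D_5×(1+g_2)/(r−g_2) = 0.90468/0.119 = 7.60236
P_0 = D_1/(1+r)^1 + D_2/(1+r)^2 + D_3/(1+r)^3 + D_4/(1+r)^4 + D_5/(1+r)^5 + TV/(1+r)^5
    = 0.62961 + 0.59165 + 0.55599 + 0.52247 + 0.49097 + 4.16297 = 6.95366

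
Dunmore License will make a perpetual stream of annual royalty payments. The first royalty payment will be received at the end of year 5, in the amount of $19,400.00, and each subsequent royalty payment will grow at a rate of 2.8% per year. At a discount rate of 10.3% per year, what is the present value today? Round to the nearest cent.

$174758.54

Value at end of year 4: C₁ / (r − g) = $19,400.00 / (0.103 − 0.028) = $258,666.6667
Discount to today: PV = $258,666.6667 / (1 + 0.103)^4 = $258,666.6667 / 1.480137 = $174,758.54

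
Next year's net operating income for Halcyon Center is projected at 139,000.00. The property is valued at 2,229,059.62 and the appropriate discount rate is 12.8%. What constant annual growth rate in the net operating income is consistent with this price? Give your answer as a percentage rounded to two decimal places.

6.56%

P = D₁/(r−g) ⇒ g = r − D₁/P = 0.128 − 139,000.00/2,229,059.62 = 0.065642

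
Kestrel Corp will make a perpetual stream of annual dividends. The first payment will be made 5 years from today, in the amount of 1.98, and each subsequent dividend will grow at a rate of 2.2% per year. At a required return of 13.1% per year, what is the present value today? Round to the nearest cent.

11.10

Value at end of year 4: C₁ / (r − g) = 1.98 / (0.131 − 0.022) = 18.1651
Discount to today: PV = 18.1651 / (1 + 0.131)^4 = 18.1651 / 1.636253 = 11.10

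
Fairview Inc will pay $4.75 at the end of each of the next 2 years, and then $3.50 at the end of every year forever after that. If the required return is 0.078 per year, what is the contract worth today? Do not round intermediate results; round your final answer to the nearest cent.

PV of 2-year annuity: $4.75 × [1 − (1+0.078)^−2] / 0.078 = 8.49379
Perpetuity value at year 2: $3.50 / 0.078 = 44.87179
PV of perpetuity: 44.87179 / (1+0.078)^2 = 38.61321
Total PV = 8.49379 + 38.61321 = 47.10700

$47.11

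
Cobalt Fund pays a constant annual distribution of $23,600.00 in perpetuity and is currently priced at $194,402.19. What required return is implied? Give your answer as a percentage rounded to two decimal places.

12.14%

P = C/r ⇒ r = C/P = $23,600.00/$194,402.19 = 0.121398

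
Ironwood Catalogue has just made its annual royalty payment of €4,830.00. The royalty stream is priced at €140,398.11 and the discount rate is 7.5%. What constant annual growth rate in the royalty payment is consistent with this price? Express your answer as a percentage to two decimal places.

P = D₀(1+g)/(r−g) ⇒ P(r−g) = D₀(1+g) ⇒ g(P+D₀) = P·r − D₀
g = (P·r − D₀)/(P + D₀) = (€140,398.11×0.075 − €4,830.00) / (€140,398.11 + €4,830.00) = 0.039248

3.92%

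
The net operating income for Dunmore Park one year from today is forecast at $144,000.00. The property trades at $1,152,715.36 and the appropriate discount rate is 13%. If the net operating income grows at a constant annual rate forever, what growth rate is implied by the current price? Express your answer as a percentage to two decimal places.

0.51%

P = D₁/(r−g) ⇒ g = r − D₁/P = 0.13 − $144,000.00/$1,152,715.36 = 0.005078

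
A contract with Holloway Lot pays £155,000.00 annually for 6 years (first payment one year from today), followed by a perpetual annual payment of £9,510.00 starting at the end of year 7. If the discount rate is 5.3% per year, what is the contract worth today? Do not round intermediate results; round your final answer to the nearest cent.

PV of 6-year annuity: £155,000.00 × [1 − (1+0.053)^−6] / 0.053 = 779240.31185
Perpetuity value at year 6: £9,510.00 / 0.053 = 179433.96226
PV of perpetuity: 179433.96226 / (1+0.053)^6 = 131623.79861
Total PV = 779240.31185 + 131623.79861 = 910864.11047

£910864.11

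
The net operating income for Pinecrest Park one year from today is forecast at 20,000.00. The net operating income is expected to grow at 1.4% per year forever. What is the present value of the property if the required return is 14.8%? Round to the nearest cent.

Growing perpetuity: P = D₁ / (r − g) = 20,000.0000 / (0.148 − 0.014) = 149,253.73

149253.73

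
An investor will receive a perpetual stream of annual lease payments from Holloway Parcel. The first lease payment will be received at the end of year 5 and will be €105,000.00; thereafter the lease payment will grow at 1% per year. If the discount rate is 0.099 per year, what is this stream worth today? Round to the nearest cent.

€808739.25

Value at end of year 4: C₁ / (r − g) = €105,000.00 / (0.099 − 0.01) = €1,179,775.2809
Discount to today: PV = €1,179,775.2809 / (1 + 0.099)^4 = €1,179,775.2809 / 1.458783 = €808,739.25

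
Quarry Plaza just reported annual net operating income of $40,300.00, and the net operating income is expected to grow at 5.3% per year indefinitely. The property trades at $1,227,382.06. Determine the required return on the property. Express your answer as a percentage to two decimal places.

8.76%

D₁ = $40,300.00 × 1.053 = $42,435.9000
P = D₁/(r − g) ⇒ r = D₁/P + g = $42,435.9000/$1,227,382.06 + 0.053 = 0.034574 + 0.053 = 0.087574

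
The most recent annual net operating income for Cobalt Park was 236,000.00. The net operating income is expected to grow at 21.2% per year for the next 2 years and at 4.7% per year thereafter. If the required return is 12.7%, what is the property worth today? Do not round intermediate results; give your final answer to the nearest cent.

D_1 = 286032.00000
D_2 = 346670.78400
Terminal value at year 2: TV = D_2×(1+g_2)/(r−g_2) = 362964.31085/0.08 = 4537053.88560
P_0 = D_1/(1+r)^1 + D_2/(1+r)^2 + TV/(1+r)^2
    = 253799.46761 + 272941.39729 + 3572120.53705 = 4098861.40195

4098861.40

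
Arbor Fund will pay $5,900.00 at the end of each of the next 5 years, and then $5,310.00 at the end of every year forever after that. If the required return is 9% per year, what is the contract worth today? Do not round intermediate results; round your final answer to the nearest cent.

PV of 5-year annuity: $5,900.00 × [1 − (1+0.09)^−5] / 0.09 = 22948.94245
Perpetuity value at year 5: $5,310.00 / 0.09 = 59000.00000
PV of perpetuity: 59000.00000 / (1+0.09)^5 = 38345.95179
Total PV = 22948.94245 + 38345.95179 = 61294.89425

$61294.89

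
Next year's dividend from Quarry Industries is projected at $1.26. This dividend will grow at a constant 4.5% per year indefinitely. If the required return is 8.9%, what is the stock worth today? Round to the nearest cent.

$28.64

Growing perpetuity: P = D₁ / (r − g) = $1.2600 / (0.089 − 0.045) = $28.64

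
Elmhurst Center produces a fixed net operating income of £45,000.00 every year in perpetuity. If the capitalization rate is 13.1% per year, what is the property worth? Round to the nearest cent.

Level perpetuity: PV = C / r = £45,000.00 / 0.131 = £343,511.45

£343511.45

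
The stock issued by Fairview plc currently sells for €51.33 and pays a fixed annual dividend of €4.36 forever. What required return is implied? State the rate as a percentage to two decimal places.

8.49%

P = C/r ⇒ r = C/P = €4.36/€51.33 = 0.084941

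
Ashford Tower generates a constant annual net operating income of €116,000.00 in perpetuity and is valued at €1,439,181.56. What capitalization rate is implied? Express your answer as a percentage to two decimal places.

P = C/r ⇒ r = C/P = €116,000.00/€1,439,181.56 = 0.080601

8.06%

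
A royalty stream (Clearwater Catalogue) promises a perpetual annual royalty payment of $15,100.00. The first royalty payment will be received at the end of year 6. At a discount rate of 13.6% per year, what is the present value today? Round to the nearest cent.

$58687.60

Value at end of year 5: C / r = $15,100.00 / 0.136 = $111,029.4118
Discount to today: PV = $111,029.4118 / (1 + 0.136)^5 = $111,029.4118 / 1.891872 = $58,687.60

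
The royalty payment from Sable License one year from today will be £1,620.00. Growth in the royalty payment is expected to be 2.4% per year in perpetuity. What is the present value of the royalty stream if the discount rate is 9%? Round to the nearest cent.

£24545.45

Growing perpetuity: P = D₁ / (r − g) = £1,620.0000 / (0.09 − 0.024) = £24,545.45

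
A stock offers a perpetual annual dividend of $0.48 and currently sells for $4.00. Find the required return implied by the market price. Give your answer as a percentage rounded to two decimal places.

12.00%

P = C/r ⇒ r = C/P = $0.48/$4.00 = 0.120000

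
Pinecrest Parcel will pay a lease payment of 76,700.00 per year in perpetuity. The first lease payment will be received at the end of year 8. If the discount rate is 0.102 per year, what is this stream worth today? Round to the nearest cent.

Value at end of year 7: C / r = 76,700.00 / 0.102 = 751,960.7843
Discount to today: PV = 751,960.7843 / (1 + 0.102)^7 = 751,960.7843 / 1.973655 = 380,999.17

380999.17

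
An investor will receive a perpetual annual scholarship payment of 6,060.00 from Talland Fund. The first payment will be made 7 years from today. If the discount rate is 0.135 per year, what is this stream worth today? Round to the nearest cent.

20997.31

Value at end of year 6: C / r = 6,060.00 / 0.135 = 44,888.8889
Discount to today: PV = 44,888.8889 / (1 + 0.135)^6 = 44,888.8889 / 2.137840 = 20,997.31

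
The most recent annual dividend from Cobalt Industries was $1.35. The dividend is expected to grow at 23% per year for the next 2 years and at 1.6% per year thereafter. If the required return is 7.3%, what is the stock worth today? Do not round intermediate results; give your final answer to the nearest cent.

D_1 = 1.66050
D_2 = 2.04242
Terminal value at year 2: TV = D_2×(1+g_2)/(r−g_2) = 2.07509/0.057 = 36.40515
P_0 = D_1/(1+r)^1 + D_2/(1+r)^2 + TV/(1+r)^2
    = 1.54753 + 1.77396 + 31.62011 = 34.94160

$34.94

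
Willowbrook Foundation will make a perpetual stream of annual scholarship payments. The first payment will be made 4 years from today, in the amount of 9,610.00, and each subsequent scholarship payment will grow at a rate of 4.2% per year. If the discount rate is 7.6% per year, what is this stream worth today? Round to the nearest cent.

Value at end of year 3: C₁ / (r − g) = 9,610.00 / (0.076 − 0.042) = 282,647.0588
Discount to today: PV = 282,647.0588 / (1 + 0.076)^3 = 282,647.0588 / 1.245767 = 226,885.98

226885.98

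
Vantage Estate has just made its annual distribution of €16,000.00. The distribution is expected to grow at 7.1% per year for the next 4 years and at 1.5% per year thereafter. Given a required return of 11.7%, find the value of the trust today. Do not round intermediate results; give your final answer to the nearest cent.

D_1 = 17136.00000
D_2 = 18352.65600
D_3 = 19655.69458
D_4 = 21051.24889
Terminal value at year 4: TV = D_4×(1+g_2)/(r−g_2) = 21367.01762/0.102 = 209480.56494
P_0 = D_1/(1+r)^1 + D_2/(1+r)^2 + D_3/(1+r)^3 + D_4/(1+r)^4 + TV/(1+r)^4
    = 15341.09221 + 14709.31939 + 14103.56407 + 13522.75481 + 134564.66793 = 192241.39841

€192241.40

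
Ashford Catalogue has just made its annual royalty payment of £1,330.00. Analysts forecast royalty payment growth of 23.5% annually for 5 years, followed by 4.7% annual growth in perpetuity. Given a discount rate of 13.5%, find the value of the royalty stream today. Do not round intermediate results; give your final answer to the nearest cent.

£32764.65

D_1 = 1642.55000
D_2 = 2028.54925
D_3 = 2505.25832
D_4 = 3093.99403
D_5 = 3821.08263
Terminal value at year 5: TV = D_5×(1+g_2)/(r−g_2) = 4000.67351/0.088 = 45462.19898
P_0 = D_1/(1+r)^1 + D_2/(1+r)^2 + D_3/(1+r)^3 + D_4/(1+r)^4 + D_5/(1+r)^5 + TV/(1+r)^5
    = 1447.18062 + 1574.68552 + 1713.42433 + 1864.38682 + 2028.64998 + 24136.32421 = 32764.65148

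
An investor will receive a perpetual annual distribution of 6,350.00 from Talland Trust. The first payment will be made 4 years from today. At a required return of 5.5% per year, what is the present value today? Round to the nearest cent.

Value at end of year 3: C / r = 6,350.00 / 0.055 = 115,454.5455
Discount to today: PV = 115,454.5455 / (1 + 0.055)^3 = 115,454.5455 / 1.174241 = 98,322.67

98322.67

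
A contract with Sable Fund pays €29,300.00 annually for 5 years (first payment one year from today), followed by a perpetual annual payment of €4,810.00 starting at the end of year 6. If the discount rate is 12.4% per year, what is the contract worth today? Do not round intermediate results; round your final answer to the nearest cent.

€126203.45

PV of 5-year annuity: €29,300.00 × [1 − (1+0.124)^−5] / 0.124 = 104581.64810
Perpetuity value at year 5: €4,810.00 / 0.124 = 38790.32258
PV of perpetuity: 38790.32258 / (1+0.124)^5 = 21621.79946
Total PV = 104581.64810 + 21621.79946 = 126203.44756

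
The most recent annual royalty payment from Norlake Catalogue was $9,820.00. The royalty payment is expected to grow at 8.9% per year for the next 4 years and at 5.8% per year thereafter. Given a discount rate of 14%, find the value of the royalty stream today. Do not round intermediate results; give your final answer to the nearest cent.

$140584.60

D_1 = 10693.98000
D_2 = 11645.74422
D_3 = 12682.21546
D_4 = 13810.93263
Terminal value at year 4: TV = D_4×(1+g_2)/(r−g_2) = 14611.96672/0.082 = 178194.71614
P_0 = D_1/(1+r)^1 + D_2/(1+r)^2 + D_3/(1+r)^3 + D_4/(1+r)^4 + TV/(1+r)^4
    = 9380.68421 + 8961.02202 + 8560.13419 + 8177.18082 + 105505.57696 = 140584.59821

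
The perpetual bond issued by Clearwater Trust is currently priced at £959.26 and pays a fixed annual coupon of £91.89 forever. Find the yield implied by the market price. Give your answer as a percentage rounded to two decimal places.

9.58%

P = C/r ⇒ r = C/P = £91.89/£959.26 = 0.095793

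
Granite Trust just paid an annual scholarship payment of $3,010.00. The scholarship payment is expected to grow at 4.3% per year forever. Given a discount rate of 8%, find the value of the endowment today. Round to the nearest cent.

D₁ = D₀ × (1 + g) = $3,010.00 × 1.043 = $3,139.4300
Growing perpetuity: P = D₁ / (r − g) = $3,139.4300 / (0.08 − 0.043) = $84,849.46

$84849.46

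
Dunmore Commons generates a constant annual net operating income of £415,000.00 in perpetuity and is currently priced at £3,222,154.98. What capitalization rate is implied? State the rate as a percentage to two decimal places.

12.88%

P = C/r ⇒ r = C/P = £415,000.00/£3,222,154.98 = 0.128796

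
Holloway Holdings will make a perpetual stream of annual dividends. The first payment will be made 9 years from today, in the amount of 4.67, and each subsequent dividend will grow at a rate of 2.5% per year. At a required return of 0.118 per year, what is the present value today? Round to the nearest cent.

Value at end of year 8: C₁ / (r − g) = 4.67 / (0.118 − 0.025) = 50.2151
Discount to today: PV = 50.2151 / (1 + 0.118)^8 = 50.2151 / 2.440813 = 20.57

20.57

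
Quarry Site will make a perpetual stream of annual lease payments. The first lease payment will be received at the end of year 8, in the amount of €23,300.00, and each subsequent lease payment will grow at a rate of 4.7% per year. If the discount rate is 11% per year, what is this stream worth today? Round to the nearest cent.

Value at end of year 7: C₁ / (r − g) = €23,300.00 / (0.11 − 0.047) = €369,841.2698
Discount to today: PV = €369,841.2698 / (1 + 0.11)^7 = €369,841.2698 / 2.076160 = €178,137.16

€178137.16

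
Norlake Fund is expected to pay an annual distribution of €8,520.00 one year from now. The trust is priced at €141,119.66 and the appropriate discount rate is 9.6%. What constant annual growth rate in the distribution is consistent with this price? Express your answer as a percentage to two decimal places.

P = D₁/(r−g) ⇒ g = r − D₁/P = 0.096 − €8,520.00/€141,119.66 = 0.035626

3.56%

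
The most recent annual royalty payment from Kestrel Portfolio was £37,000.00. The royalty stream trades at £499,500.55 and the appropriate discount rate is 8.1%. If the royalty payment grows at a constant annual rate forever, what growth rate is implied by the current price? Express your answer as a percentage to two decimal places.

P = D₀(1+g)/(r−g) ⇒ P(r−g) = D₀(1+g) ⇒ g(P+D₀) = P·r − D₀
g = (P·r − D₀)/(P + D₀) = (£499,500.55×0.081 − £37,000.00) / (£499,500.55 + £37,000.00) = 0.006448

0.64%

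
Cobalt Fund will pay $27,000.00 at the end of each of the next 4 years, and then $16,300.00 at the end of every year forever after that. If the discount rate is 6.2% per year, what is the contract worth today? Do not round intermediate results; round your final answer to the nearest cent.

$299810.69

PV of 4-year annuity: $27,000.00 × [1 − (1+0.062)^−4] / 0.062 = 93130.97361
Perpetuity value at year 4: $16,300.00 / 0.062 = 262903.22581
PV of perpetuity: 262903.22581 / (1+0.062)^4 = 206679.71211
Total PV = 93130.97361 + 206679.71211 = 299810.68572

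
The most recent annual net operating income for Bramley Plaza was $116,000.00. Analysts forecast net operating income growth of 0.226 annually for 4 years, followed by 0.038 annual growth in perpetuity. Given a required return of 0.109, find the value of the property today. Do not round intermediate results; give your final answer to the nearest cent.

$3132972.58

D_1 = 142216.00000
D_2 = 174356.81600
D_3 = 213761.45642
D_4 = 262071.54557
Terminal value at year 4: TV = D_4×(1+g_2)/(r−g_2) = 272030.26430/0.071 = 3831412.17320
P_0 = D_1/(1+r)^1 + D_2/(1+r)^2 + D_3/(1+r)^3 + D_4/(1+r)^4 + TV/(1+r)^4
    = 128238.05230 + 141767.22463 + 156723.73075 + 173258.15500 + 2532985.42104 = 3132972.58372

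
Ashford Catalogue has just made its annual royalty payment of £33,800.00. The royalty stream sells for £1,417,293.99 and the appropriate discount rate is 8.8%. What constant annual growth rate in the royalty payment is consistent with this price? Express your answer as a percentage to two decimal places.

P = D₀(1+g)/(r−g) ⇒ P(r−g) = D₀(1+g) ⇒ g(P+D₀) = P·r − D₀
g = (P·r − D₀)/(P + D₀) = (£1,417,293.99×0.088 − £33,800.00) / (£1,417,293.99 + £33,800.00) = 0.062657

6.27%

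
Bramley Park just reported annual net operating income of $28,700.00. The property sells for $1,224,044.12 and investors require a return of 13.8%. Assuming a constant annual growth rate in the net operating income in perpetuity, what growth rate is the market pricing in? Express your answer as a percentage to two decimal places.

11.19%

P = D₀(1+g)/(r−g) ⇒ P(r−g) = D₀(1+g) ⇒ g(P+D₀) = P·r − D₀
g = (P·r − D₀)/(P + D₀) = ($1,224,044.12×0.138 − $28,700.00) / ($1,224,044.12 + $28,700.00) = 0.111929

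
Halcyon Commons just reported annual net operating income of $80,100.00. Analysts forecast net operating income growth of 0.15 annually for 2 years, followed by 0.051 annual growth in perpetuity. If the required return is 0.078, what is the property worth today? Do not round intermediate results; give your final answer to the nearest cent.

$3724982.99

D_1 = 92115.00000
D_2 = 105932.25000
Terminal value at year 2: TV = D_2×(1+g_2)/(r−g_2) = 111334.79475/0.027 = 4123510.91667
P_0 = D_1/(1+r)^1 + D_2/(1+r)^2 + TV/(1+r)^2
    = 85449.90724 + 91157.13666 + 3548375.94930 = 3724982.99320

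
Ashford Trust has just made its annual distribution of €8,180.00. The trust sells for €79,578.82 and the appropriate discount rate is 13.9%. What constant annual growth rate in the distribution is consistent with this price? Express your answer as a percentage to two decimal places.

P = D₀(1+g)/(r−g) ⇒ P(r−g) = D₀(1+g) ⇒ g(P+D₀) = P·r − D₀
g = (P·r − D₀)/(P + D₀) = (€79,578.82×0.139 − €8,180.00) / (€79,578.82 + €8,180.00) = 0.032834

3.28%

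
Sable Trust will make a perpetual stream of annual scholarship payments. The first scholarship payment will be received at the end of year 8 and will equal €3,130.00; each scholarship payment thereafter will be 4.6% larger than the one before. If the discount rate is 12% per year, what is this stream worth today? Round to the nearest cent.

Value at end of year 7: C₁ / (r − g) = €3,130.00 / (0.12 − 0.046) = €42,297.2973
Discount to today: PV = €42,297.2973 / (1 + 0.12)^7 = €42,297.2973 / 2.210681 = €19,133.15

€19133.15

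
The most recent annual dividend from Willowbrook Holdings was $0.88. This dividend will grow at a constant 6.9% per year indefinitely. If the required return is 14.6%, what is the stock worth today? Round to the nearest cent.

$12.22

D₁ = D₀ × (1 + g) = $0.88 × 1.069 = $0.9407
Growing perpetuity: P = D₁ / (r − g) = $0.9407 / (0.146 − 0.069) = $12.22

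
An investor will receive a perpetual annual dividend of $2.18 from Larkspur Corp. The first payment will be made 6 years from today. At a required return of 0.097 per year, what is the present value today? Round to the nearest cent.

$14.15

Value at end of year 5: C / r = $2.18 / 0.097 = $22.4742
Discount to today: PV = $22.4742 / (1 + 0.097)^5 = $22.4742 / 1.588668 = $14.15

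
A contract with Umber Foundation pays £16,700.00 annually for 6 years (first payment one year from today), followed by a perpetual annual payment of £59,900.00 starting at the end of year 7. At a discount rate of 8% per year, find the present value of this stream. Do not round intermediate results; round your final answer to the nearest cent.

PV of 6-year annuity: £16,700.00 × [1 − (1+0.08)^−6] / 0.08 = 77202.09039
Perpetuity value at year 6: £59,900.00 / 0.08 = 748750.00000
PV of perpetuity: 748750.00000 / (1+0.08)^6 = 471839.50813
Total PV = 77202.09039 + 471839.50813 = 549041.59852

£549041.60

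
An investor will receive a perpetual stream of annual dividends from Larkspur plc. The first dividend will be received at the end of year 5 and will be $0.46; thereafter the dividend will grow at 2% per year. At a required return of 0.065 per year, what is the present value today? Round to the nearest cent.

$7.95

Value at end of year 4: C₁ / (r − g) = $0.46 / (0.065 − 0.02) = $10.2222
Discount to today: PV = $10.2222 / (1 + 0.065)^4 = $10.2222 / 1.286466 = $7.95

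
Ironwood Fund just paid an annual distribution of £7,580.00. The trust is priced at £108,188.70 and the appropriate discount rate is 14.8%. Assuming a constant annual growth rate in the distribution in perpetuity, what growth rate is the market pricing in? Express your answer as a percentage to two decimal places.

7.28%

P = D₀(1+g)/(r−g) ⇒ P(r−g) = D₀(1+g) ⇒ g(P+D₀) = P·r − D₀
g = (P·r − D₀)/(P + D₀) = (£108,188.70×0.148 − £7,580.00) / (£108,188.70 + £7,580.00) = 0.072834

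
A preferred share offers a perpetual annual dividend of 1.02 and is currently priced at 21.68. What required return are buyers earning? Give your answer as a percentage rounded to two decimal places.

4.70%

P = C/r ⇒ r = C/P = 1.02/21.68 = 0.047048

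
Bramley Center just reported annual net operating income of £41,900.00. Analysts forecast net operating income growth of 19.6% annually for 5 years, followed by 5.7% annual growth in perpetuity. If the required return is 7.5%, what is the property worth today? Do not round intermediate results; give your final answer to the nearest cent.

D_1 = 50112.40000
D_2 = 59934.43040
D_3 = 71681.57876
D_4 = 85731.16820
D_5 = 102534.47716
Terminal value at year 5: TV = D_5×(1+g_2)/(r−g_2) = 108378.94236/0.018 = 6021052.35330
P_0 = D_1/(1+r)^1 + D_2/(1+r)^2 + D_3/(1+r)^3 + D_4/(1+r)^4 + D_5/(1+r)^5 + TV/(1+r)^5
    = 46616.18605 + 51863.21722 + 57700.84446 + 64195.54416 + 71421.27518 + 4194015.99253 = 4485813.05960

£4485813.06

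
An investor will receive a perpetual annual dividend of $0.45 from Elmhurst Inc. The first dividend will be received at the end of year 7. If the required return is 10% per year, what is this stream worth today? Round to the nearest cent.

$2.54

Value at end of year 6: C / r = $0.45 / 0.1 = $4.5000
Discount to today: PV = $4.5000 / (1 + 0.1)^6 = $4.5000 / 1.771561 = $2.54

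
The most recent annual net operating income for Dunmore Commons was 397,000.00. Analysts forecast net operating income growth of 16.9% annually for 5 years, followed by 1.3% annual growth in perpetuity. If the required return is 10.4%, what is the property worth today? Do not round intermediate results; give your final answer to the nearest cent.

8247202.10

D_1 = 464093.00000
D_2 = 542524.71700
D_3 = 634211.39417
D_4 = 741393.11979
D_5 = 866688.55703
Terminal value at year 5: TV = D_5×(1+g_2)/(r−g_2) = 877955.50827/0.091 = 9647862.72828
P_0 = D_1/(1+r)^1 + D_2/(1+r)^2 + D_3/(1+r)^3 + D_4/(1+r)^4 + D_5/(1+r)^5 + TV/(1+r)^5
    = 420374.09420 + 445124.38055 + 471331.88484 + 499082.40342 + 528466.78405 + 5882822.55216 = 8247202.09921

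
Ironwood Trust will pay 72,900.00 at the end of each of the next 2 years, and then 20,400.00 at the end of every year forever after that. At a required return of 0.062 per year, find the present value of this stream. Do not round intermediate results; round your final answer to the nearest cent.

425016.28

PV of 2-year annuity: 72,900.00 × [1 − (1+0.062)^−2] / 0.062 = 133280.66648
Perpetuity value at year 2: 20,400.00 / 0.062 = 329032.25806
PV of perpetuity: 329032.25806 / (1+0.062)^2 = 291735.61066
Total PV = 133280.66648 + 291735.61066 = 425016.27713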